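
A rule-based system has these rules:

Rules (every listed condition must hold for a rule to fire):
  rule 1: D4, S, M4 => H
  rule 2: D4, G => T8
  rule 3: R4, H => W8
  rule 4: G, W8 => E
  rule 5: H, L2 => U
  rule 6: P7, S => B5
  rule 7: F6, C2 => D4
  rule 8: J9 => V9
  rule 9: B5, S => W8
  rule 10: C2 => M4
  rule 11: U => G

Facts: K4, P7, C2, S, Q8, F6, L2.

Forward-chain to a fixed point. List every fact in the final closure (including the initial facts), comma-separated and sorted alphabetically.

B5, C2, D4, E, F6, G, H, K4, L2, M4, P7, Q8, S, T8, U, W8

Round 1: rule 6 [P7, S => B5]; rule 7 [F6, C2 => D4]; rule 10 [C2 => M4]. New: B5, D4, M4.
Round 2: rule 1 [D4, S, M4 => H]; rule 9 [B5, S => W8]. New: H, W8.
Round 3: rule 5 [H, L2 => U]. New: U.
Round 4: rule 11 [U => G]. New: G.
Round 5: rule 2 [D4, G => T8]; rule 4 [G, W8 => E]. New: T8, E.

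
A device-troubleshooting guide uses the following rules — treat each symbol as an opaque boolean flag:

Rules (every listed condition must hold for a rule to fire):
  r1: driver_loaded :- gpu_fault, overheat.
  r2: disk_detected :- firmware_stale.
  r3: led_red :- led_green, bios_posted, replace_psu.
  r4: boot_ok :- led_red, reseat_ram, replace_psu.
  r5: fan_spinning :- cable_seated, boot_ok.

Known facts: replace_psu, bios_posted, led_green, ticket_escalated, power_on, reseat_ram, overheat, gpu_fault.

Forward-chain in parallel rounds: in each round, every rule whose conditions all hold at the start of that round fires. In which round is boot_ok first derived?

Round 1 fires r1, r3, giving driver_loaded, led_red.
Round 2 fires r4, giving boot_ok.
boot_ok first appears in round 2.

2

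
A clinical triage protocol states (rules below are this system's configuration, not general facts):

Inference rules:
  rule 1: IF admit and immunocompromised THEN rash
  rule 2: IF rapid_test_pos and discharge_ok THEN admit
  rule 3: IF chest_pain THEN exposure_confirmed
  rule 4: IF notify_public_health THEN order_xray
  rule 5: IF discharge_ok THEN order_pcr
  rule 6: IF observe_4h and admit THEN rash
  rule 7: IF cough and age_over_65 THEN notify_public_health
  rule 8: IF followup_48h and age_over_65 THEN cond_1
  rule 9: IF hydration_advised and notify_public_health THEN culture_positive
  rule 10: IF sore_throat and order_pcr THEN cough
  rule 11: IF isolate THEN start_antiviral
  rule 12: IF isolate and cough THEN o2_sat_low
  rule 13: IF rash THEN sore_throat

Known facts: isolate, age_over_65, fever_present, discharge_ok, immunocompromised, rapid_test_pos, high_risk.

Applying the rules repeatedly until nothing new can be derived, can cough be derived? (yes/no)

yes

Round 1: rule 2 [IF rapid_test_pos and discharge_ok THEN admit]; rule 5 [IF discharge_ok THEN order_pcr]; rule 11 [IF isolate THEN start_antiviral]. New: admit, order_pcr, start_antiviral.
Round 2: rule 1 [IF admit and immunocompromised THEN rash]. New: rash.
Round 3: rule 13 [IF rash THEN sore_throat]. New: sore_throat.
Round 4: rule 10 [IF sore_throat and order_pcr THEN cough]. New: cough.
Round 5: rule 7 [IF cough and age_over_65 THEN notify_public_health]; rule 12 [IF isolate and cough THEN o2_sat_low]. New: notify_public_health, o2_sat_low.
Round 6: rule 4 [IF notify_public_health THEN order_xray]. New: order_xray.
cough appears in round 4, so it is derivable.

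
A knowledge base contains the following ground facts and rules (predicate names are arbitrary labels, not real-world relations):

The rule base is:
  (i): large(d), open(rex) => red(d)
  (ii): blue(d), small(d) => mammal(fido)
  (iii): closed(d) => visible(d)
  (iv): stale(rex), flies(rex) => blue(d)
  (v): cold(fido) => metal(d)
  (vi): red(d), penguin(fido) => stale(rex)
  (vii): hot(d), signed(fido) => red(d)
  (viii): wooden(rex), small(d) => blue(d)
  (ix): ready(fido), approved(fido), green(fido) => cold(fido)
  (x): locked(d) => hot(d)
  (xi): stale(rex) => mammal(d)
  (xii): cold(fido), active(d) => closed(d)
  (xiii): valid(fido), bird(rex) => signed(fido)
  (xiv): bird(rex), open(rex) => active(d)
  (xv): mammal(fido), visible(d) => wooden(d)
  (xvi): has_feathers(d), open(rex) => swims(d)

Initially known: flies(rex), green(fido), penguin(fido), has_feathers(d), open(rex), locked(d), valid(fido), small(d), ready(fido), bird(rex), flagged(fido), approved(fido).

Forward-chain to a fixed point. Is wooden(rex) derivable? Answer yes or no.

no

Round 1 fires (ix), (x), (xiii), (xiv), (xvi), giving cold(fido), hot(d), signed(fido), active(d), swims(d).
Round 2 fires (v), (vii), (xii), giving metal(d), red(d), closed(d).
Round 3 fires (iii), (vi), giving visible(d), stale(rex).
Round 4 fires (iv), (xi), giving blue(d), mammal(d).
Round 5 fires (ii), giving mammal(fido).
Round 6 fires (xv), giving wooden(d).
Fixed point reached. No rule has wooden(rex) as a consequent, and it is not given.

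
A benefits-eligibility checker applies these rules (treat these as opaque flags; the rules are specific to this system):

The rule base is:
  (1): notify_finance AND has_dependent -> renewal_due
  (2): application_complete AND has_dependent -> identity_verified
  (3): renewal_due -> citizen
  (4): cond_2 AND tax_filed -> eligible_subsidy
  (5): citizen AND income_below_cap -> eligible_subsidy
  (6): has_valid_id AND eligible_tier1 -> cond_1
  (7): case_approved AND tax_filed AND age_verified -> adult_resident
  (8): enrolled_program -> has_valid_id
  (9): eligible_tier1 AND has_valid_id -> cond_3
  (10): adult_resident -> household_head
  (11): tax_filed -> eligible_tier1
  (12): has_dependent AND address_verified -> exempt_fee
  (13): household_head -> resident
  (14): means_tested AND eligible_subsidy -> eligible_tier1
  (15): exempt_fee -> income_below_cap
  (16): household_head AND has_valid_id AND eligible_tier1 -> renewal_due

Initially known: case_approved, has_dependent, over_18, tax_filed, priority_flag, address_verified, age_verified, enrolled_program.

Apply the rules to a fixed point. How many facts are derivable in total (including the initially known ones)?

20

Round 1: (7) [case_approved AND tax_filed AND age_verified -> adult_resident]; (8) [enrolled_program -> has_valid_id]; (11) [tax_filed -> eligible_tier1]; (12) [has_dependent AND address_verified -> exempt_fee]. New: adult_resident, has_valid_id, eligible_tier1, exempt_fee.
Round 2: (6) [has_valid_id AND eligible_tier1 -> cond_1]; (9) [eligible_tier1 AND has_valid_id -> cond_3]; (10) [adult_resident -> household_head]; (15) [exempt_fee -> income_below_cap]. New: cond_1, cond_3, household_head, income_below_cap.
Round 3: (13) [household_head -> resident]; (16) [household_head AND has_valid_id AND eligible_tier1 -> renewal_due]. New: resident, renewal_due.
Round 4: (3) [renewal_due -> citizen]. New: citizen.
Round 5: (5) [citizen AND income_below_cap -> eligible_subsidy]. New: eligible_subsidy.
Closure: {address_verified, adult_resident, age_verified, case_approved, citizen, cond_1, cond_3, eligible_subsidy, eligible_tier1, enrolled_program, exempt_fee, has_dependent, has_valid_id, household_head, income_below_cap, over_18, priority_flag, renewal_due, resident, tax_filed} — 20 facts.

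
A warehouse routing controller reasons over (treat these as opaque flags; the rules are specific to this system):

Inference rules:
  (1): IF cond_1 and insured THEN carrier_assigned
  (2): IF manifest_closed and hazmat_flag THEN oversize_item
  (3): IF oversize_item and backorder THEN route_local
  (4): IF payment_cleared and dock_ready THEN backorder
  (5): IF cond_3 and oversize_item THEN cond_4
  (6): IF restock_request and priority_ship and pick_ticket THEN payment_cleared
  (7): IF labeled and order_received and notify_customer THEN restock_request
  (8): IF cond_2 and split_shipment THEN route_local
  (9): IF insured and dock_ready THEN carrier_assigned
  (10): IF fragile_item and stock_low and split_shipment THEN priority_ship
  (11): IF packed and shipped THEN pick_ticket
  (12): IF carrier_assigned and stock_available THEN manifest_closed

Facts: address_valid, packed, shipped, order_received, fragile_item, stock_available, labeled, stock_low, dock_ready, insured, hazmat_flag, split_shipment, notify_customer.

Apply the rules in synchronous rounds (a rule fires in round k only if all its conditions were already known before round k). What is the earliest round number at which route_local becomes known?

4

Round 1: (7) [IF labeled and order_received and notify_customer THEN restock_request]; (9) [IF insured and dock_ready THEN carrier_assigned]; (10) [IF fragile_item and stock_low and split_shipment THEN priority_ship]; (11) [IF packed and shipped THEN pick_ticket]. New: restock_request, carrier_assigned, priority_ship, pick_ticket.
Round 2: (6) [IF restock_request and priority_ship and pick_ticket THEN payment_cleared]; (12) [IF carrier_assigned and stock_available THEN manifest_closed]. New: payment_cleared, manifest_closed.
Round 3: (2) [IF manifest_closed and hazmat_flag THEN oversize_item]; (4) [IF payment_cleared and dock_ready THEN backorder]. New: oversize_item, backorder.
Round 4: (3) [IF oversize_item and backorder THEN route_local]. New: route_local.
route_local first appears in round 4.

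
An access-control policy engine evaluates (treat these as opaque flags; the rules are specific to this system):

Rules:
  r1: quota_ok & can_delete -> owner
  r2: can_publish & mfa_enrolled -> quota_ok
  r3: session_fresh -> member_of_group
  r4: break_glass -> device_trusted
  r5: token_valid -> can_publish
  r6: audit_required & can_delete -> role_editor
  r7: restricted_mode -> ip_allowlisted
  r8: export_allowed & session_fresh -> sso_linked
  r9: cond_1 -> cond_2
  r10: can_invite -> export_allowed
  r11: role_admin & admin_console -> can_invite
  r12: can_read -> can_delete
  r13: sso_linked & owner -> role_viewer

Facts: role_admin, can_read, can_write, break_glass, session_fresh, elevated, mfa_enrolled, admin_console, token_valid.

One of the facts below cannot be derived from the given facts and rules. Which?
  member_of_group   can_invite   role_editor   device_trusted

Round 1 fires r3, r4, r5, r11, r12, giving member_of_group, device_trusted, can_publish, can_invite, can_delete.
Round 2 fires r2, r10, giving quota_ok, export_allowed.
Round 3 fires r1, r8, giving owner, sso_linked.
Round 4 fires r13, giving role_viewer.
Derived: can_invite (round 1), member_of_group (round 1), device_trusted (round 1). role_editor never appears in any round.

role_editor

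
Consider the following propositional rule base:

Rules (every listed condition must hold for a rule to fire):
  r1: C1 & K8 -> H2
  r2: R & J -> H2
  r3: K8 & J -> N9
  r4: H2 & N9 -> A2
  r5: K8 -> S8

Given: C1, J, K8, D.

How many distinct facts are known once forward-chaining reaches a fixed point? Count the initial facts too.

Round 1: r1 [C1 & K8 -> H2]; r3 [K8 & J -> N9]; r5 [K8 -> S8]. Adds H2, N9, S8.
Round 2: r4 [H2 & N9 -> A2]. Adds A2.
Closure: {A2, C1, D, H2, J, K8, N9, S8} — 8 facts.

8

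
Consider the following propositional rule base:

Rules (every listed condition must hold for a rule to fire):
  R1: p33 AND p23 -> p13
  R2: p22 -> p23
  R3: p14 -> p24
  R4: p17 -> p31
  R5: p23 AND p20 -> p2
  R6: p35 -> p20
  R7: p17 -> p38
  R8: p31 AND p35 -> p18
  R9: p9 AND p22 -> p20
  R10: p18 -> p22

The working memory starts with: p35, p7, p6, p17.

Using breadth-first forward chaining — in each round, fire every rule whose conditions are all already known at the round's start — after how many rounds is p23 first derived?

4

Round 1: R4 [p17 -> p31]; R6 [p35 -> p20]; R7 [p17 -> p38]. New: p31, p20, p38.
Round 2: R8 [p31 AND p35 -> p18]. New: p18.
Round 3: R10 [p18 -> p22]. New: p22.
Round 4: R2 [p22 -> p23]. New: p23.
p23 first appears in round 4.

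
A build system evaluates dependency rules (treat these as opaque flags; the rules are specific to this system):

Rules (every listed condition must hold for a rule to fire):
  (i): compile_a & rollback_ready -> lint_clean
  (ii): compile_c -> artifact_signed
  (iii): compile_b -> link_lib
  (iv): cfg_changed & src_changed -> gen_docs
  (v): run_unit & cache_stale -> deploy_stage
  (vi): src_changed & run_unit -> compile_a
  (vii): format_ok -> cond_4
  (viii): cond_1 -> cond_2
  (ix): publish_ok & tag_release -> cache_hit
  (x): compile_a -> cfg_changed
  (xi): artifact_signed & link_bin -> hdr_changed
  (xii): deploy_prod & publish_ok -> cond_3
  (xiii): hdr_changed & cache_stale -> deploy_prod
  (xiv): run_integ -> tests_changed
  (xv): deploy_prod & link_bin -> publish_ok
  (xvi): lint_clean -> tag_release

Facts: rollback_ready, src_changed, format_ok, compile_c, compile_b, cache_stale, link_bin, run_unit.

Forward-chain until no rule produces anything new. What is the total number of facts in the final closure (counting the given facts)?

Round 1: (ii) [compile_c -> artifact_signed]; (iii) [compile_b -> link_lib]; (v) [run_unit & cache_stale -> deploy_stage]; (vi) [src_changed & run_unit -> compile_a]; (vii) [format_ok -> cond_4]. Adds artifact_signed, link_lib, deploy_stage, compile_a, cond_4.
Round 2: (i) [compile_a & rollback_ready -> lint_clean]; (x) [compile_a -> cfg_changed]; (xi) [artifact_signed & link_bin -> hdr_changed]. Adds lint_clean, cfg_changed, hdr_changed.
Round 3: (iv) [cfg_changed & src_changed -> gen_docs]; (xiii) [hdr_changed & cache_stale -> deploy_prod]; (xvi) [lint_clean -> tag_release]. Adds gen_docs, deploy_prod, tag_release.
Round 4: (xv) [deploy_prod & link_bin -> publish_ok]. Adds publish_ok.
Round 5: (ix) [publish_ok & tag_release -> cache_hit]; (xii) [deploy_prod & publish_ok -> cond_3]. Adds cache_hit, cond_3.
Closure: {artifact_signed, cache_hit, cache_stale, cfg_changed, compile_a, compile_b, compile_c, cond_3, cond_4, deploy_prod, deploy_stage, format_ok, gen_docs, hdr_changed, link_bin, link_lib, lint_clean, publish_ok, rollback_ready, run_unit, src_changed, tag_release} — 22 facts.

22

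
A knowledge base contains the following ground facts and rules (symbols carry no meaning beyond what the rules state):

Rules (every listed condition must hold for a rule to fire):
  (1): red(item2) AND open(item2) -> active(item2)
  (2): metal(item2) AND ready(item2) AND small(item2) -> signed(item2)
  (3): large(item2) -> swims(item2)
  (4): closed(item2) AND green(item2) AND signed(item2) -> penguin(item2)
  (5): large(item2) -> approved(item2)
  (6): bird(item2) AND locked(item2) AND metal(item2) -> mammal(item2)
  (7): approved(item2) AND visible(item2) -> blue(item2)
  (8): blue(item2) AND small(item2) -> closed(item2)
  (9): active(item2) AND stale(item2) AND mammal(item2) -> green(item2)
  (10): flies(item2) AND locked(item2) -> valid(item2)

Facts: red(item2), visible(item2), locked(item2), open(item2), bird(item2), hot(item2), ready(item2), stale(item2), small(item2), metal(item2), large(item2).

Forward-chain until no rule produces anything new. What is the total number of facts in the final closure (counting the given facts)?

Round 1: (1) [red(item2) AND open(item2) -> active(item2)]; (2) [metal(item2) AND ready(item2) AND small(item2) -> signed(item2)]; (3) [large(item2) -> swims(item2)]; (5) [large(item2) -> approved(item2)]; (6) [bird(item2) AND locked(item2) AND metal(item2) -> mammal(item2)]. New: active(item2), signed(item2), swims(item2), approved(item2), mammal(item2).
Round 2: (7) [approved(item2) AND visible(item2) -> blue(item2)]; (9) [active(item2) AND stale(item2) AND mammal(item2) -> green(item2)]. New: blue(item2), green(item2).
Round 3: (8) [blue(item2) AND small(item2) -> closed(item2)]. New: closed(item2).
Round 4: (4) [closed(item2) AND green(item2) AND signed(item2) -> penguin(item2)]. New: penguin(item2).
Closure: {active(item2), approved(item2), bird(item2), blue(item2), closed(item2), green(item2), hot(item2), large(item2), locked(item2), mammal(item2), metal(item2), open(item2), penguin(item2), ready(item2), red(item2), signed(item2), small(item2), stale(item2), swims(item2), visible(item2)} — 20 facts.

20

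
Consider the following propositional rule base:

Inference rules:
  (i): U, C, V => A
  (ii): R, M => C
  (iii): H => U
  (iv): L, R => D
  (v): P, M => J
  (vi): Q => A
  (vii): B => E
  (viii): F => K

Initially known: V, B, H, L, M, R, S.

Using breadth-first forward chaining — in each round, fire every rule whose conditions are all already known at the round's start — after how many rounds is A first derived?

Round 1: (ii) [R, M => C]; (iii) [H => U]; (iv) [L, R => D]; (vii) [B => E]. New: C, U, D, E.
Round 2: (i) [U, C, V => A]. New: A.
A first appears in round 2.

2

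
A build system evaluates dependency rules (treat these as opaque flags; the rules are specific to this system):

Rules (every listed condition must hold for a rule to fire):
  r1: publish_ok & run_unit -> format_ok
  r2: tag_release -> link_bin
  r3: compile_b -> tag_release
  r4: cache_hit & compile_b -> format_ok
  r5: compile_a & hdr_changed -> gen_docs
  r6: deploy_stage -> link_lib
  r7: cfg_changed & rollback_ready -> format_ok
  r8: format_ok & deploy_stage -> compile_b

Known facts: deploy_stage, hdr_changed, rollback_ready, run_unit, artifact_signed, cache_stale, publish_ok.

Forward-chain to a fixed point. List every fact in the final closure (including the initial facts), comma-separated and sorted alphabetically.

artifact_signed, cache_stale, compile_b, deploy_stage, format_ok, hdr_changed, link_bin, link_lib, publish_ok, rollback_ready, run_unit, tag_release

Round 1 fires r1, r6, giving format_ok, link_lib.
Round 2 fires r8, giving compile_b.
Round 3 fires r3, giving tag_release.
Round 4 fires r2, giving link_bin.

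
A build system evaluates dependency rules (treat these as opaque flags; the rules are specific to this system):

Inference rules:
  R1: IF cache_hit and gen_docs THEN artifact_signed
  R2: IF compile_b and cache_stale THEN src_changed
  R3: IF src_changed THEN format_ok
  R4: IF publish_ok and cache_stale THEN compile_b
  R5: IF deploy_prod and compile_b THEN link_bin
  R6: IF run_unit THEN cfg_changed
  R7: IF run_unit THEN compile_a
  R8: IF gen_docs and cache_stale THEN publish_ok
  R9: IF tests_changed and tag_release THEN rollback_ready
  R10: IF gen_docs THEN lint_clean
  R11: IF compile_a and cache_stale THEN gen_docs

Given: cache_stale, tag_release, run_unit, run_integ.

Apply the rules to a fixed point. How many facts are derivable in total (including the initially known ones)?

Round 1: R6 [IF run_unit THEN cfg_changed]; R7 [IF run_unit THEN compile_a]. Adds cfg_changed, compile_a.
Round 2: R11 [IF compile_a and cache_stale THEN gen_docs]. Adds gen_docs.
Round 3: R8 [IF gen_docs and cache_stale THEN publish_ok]; R10 [IF gen_docs THEN lint_clean]. Adds publish_ok, lint_clean.
Round 4: R4 [IF publish_ok and cache_stale THEN compile_b]. Adds compile_b.
Round 5: R2 [IF compile_b and cache_stale THEN src_changed]. Adds src_changed.
Round 6: R3 [IF src_changed THEN format_ok]. Adds format_ok.
Closure: {cache_stale, cfg_changed, compile_a, compile_b, format_ok, gen_docs, lint_clean, publish_ok, run_integ, run_unit, src_changed, tag_release} — 12 facts.

12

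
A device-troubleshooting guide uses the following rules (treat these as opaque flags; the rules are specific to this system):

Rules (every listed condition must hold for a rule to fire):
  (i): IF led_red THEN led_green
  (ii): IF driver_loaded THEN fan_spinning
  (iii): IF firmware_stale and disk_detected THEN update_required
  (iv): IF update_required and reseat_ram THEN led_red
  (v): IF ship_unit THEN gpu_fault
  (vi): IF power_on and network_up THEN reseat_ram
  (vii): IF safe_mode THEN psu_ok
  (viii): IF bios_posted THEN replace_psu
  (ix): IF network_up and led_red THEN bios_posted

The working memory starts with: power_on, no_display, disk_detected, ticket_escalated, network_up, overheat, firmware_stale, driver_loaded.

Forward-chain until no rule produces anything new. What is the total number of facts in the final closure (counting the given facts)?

Round 1: (ii) [IF driver_loaded THEN fan_spinning]; (iii) [IF firmware_stale and disk_detected THEN update_required]; (vi) [IF power_on and network_up THEN reseat_ram]. Adds fan_spinning, update_required, reseat_ram.
Round 2: (iv) [IF update_required and reseat_ram THEN led_red]. Adds led_red.
Round 3: (i) [IF led_red THEN led_green]; (ix) [IF network_up and led_red THEN bios_posted]. Adds led_green, bios_posted.
Round 4: (viii) [IF bios_posted THEN replace_psu]. Adds replace_psu.
Closure: {bios_posted, disk_detected, driver_loaded, fan_spinning, firmware_stale, led_green, led_red, network_up, no_display, overheat, power_on, replace_psu, reseat_ram, ticket_escalated, update_required} — 15 facts.

15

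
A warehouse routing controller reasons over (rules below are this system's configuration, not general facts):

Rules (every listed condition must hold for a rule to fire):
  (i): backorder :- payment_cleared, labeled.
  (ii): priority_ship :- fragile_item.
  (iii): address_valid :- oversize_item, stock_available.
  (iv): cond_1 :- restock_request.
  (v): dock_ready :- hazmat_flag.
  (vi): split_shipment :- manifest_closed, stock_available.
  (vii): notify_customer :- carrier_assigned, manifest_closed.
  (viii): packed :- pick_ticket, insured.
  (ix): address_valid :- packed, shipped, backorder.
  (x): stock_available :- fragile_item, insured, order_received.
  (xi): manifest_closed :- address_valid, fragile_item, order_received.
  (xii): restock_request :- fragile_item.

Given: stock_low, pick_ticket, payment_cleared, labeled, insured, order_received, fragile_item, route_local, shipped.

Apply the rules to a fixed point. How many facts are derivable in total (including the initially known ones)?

18

Round 1: (i) [backorder :- payment_cleared, labeled.]; (ii) [priority_ship :- fragile_item.]; (viii) [packed :- pick_ticket, insured.]; (x) [stock_available :- fragile_item, insured, order_received.]; (xii) [restock_request :- fragile_item.]. Adds backorder, priority_ship, packed, stock_available, restock_request.
Round 2: (iv) [cond_1 :- restock_request.]; (ix) [address_valid :- packed, shipped, backorder.]. Adds cond_1, address_valid.
Round 3: (xi) [manifest_closed :- address_valid, fragile_item, order_received.]. Adds manifest_closed.
Round 4: (vi) [split_shipment :- manifest_closed, stock_available.]. Adds split_shipment.
Closure: {address_valid, backorder, cond_1, fragile_item, insured, labeled, manifest_closed, order_received, packed, payment_cleared, pick_ticket, priority_ship, restock_request, route_local, shipped, split_shipment, stock_available, stock_low} — 18 facts.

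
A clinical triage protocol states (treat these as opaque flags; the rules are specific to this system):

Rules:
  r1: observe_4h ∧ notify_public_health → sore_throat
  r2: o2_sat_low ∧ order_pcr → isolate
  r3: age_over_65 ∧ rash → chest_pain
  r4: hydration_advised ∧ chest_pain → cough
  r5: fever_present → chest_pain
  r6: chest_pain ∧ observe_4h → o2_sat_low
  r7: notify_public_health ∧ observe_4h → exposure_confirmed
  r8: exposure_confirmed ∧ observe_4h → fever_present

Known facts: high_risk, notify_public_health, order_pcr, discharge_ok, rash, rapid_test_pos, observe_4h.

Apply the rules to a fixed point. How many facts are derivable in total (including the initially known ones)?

Round 1 — r1, r7, derive sore_throat, exposure_confirmed.
Round 2 — r8, derive fever_present.
Round 3 — r5, derive chest_pain.
Round 4 — r6, derive o2_sat_low.
Round 5 — r2, derive isolate.
Closure: {chest_pain, discharge_ok, exposure_confirmed, fever_present, high_risk, isolate, notify_public_health, o2_sat_low, observe_4h, order_pcr, rapid_test_pos, rash, sore_throat} — 13 facts.

13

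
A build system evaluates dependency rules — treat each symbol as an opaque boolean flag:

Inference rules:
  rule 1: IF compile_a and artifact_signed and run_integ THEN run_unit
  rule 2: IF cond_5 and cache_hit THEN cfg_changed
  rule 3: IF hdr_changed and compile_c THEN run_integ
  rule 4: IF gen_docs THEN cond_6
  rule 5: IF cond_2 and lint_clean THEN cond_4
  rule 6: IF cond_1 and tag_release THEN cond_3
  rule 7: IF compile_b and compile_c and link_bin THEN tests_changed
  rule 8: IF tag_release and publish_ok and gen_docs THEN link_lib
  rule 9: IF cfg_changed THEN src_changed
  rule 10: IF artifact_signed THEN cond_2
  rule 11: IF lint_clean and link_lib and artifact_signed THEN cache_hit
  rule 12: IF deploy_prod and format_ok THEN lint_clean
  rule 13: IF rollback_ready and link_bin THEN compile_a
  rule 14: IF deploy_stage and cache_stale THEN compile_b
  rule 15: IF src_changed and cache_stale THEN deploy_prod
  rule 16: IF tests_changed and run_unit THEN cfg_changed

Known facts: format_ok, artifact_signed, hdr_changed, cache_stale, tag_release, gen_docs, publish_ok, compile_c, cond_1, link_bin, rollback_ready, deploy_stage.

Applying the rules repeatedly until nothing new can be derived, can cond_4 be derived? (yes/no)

yes

Round 1: rule 3 [IF hdr_changed and compile_c THEN run_integ]; rule 4 [IF gen_docs THEN cond_6]; rule 6 [IF cond_1 and tag_release THEN cond_3]; rule 8 [IF tag_release and publish_ok and gen_docs THEN link_lib]; rule 10 [IF artifact_signed THEN cond_2]; rule 13 [IF rollback_ready and link_bin THEN compile_a]; rule 14 [IF deploy_stage and cache_stale THEN compile_b]. New: run_integ, cond_6, cond_3, link_lib, cond_2, compile_a, compile_b.
Round 2: rule 1 [IF compile_a and artifact_signed and run_integ THEN run_unit]; rule 7 [IF compile_b and compile_c and link_bin THEN tests_changed]. New: run_unit, tests_changed.
Round 3: rule 16 [IF tests_changed and run_unit THEN cfg_changed]. New: cfg_changed.
Round 4: rule 9 [IF cfg_changed THEN src_changed]. New: src_changed.
Round 5: rule 15 [IF src_changed and cache_stale THEN deploy_prod]. New: deploy_prod.
Round 6: rule 12 [IF deploy_prod and format_ok THEN lint_clean]. New: lint_clean.
Round 7: rule 5 [IF cond_2 and lint_clean THEN cond_4]; rule 11 [IF lint_clean and link_lib and artifact_signed THEN cache_hit]. New: cond_4, cache_hit.
cond_4 appears in round 7, so it is derivable.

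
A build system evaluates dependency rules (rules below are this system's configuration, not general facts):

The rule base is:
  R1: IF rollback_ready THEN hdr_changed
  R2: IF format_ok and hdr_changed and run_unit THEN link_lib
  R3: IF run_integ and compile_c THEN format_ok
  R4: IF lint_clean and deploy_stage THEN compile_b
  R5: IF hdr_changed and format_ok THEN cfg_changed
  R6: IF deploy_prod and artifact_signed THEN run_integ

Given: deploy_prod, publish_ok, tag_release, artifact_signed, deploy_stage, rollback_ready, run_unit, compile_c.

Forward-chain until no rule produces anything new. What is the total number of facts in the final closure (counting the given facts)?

[1] R1 [IF rollback_ready THEN hdr_changed]; R6 [IF deploy_prod and artifact_signed THEN run_integ]. ⇒ new: hdr_changed, run_integ.
[2] R3 [IF run_integ and compile_c THEN format_ok]. ⇒ new: format_ok.
[3] R2 [IF format_ok and hdr_changed and run_unit THEN link_lib]; R5 [IF hdr_changed and format_ok THEN cfg_changed]. ⇒ new: link_lib, cfg_changed.
Closure: {artifact_signed, cfg_changed, compile_c, deploy_prod, deploy_stage, format_ok, hdr_changed, link_lib, publish_ok, rollback_ready, run_integ, run_unit, tag_release} — 13 facts.

13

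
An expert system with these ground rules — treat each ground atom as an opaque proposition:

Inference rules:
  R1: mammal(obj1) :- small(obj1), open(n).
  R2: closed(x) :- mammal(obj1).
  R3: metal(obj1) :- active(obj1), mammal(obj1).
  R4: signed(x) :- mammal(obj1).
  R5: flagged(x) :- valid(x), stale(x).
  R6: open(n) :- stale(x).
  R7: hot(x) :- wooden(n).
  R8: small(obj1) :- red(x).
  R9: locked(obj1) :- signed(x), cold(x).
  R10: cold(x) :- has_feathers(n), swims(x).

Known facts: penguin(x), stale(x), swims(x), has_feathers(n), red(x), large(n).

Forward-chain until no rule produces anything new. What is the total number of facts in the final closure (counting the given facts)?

13

Round 1: R6 [open(n) :- stale(x).]; R8 [small(obj1) :- red(x).]; R10 [cold(x) :- has_feathers(n), swims(x).]. Adds open(n), small(obj1), cold(x).
Round 2: R1 [mammal(obj1) :- small(obj1), open(n).]. Adds mammal(obj1).
Round 3: R2 [closed(x) :- mammal(obj1).]; R4 [signed(x) :- mammal(obj1).]. Adds closed(x), signed(x).
Round 4: R9 [locked(obj1) :- signed(x), cold(x).]. Adds locked(obj1).
Closure: {closed(x), cold(x), has_feathers(n), large(n), locked(obj1), mammal(obj1), open(n), penguin(x), red(x), signed(x), small(obj1), stale(x), swims(x)} — 13 facts.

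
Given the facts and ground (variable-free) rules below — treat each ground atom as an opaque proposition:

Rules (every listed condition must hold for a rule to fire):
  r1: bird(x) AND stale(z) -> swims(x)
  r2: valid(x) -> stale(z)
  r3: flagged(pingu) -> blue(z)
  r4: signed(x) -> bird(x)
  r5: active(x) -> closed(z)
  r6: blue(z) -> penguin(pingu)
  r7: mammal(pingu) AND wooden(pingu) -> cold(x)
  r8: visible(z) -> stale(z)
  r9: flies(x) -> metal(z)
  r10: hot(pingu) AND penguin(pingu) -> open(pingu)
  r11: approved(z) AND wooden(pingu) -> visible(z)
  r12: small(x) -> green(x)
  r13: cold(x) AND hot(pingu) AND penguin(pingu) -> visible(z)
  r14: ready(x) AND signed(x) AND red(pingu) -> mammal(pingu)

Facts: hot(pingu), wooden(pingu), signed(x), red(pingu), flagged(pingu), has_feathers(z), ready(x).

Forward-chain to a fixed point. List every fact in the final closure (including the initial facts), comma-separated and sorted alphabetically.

Round 1 — r3, r4, r14, derive blue(z), bird(x), mammal(pingu).
Round 2 — r6, r7, derive penguin(pingu), cold(x).
Round 3 — r10, r13, derive open(pingu), visible(z).
Round 4 — r8, derive stale(z).
Round 5 — r1, derive swims(x).

bird(x), blue(z), cold(x), flagged(pingu), has_feathers(z), hot(pingu), mammal(pingu), open(pingu), penguin(pingu), ready(x), red(pingu), signed(x), stale(z), swims(x), visible(z), wooden(pingu)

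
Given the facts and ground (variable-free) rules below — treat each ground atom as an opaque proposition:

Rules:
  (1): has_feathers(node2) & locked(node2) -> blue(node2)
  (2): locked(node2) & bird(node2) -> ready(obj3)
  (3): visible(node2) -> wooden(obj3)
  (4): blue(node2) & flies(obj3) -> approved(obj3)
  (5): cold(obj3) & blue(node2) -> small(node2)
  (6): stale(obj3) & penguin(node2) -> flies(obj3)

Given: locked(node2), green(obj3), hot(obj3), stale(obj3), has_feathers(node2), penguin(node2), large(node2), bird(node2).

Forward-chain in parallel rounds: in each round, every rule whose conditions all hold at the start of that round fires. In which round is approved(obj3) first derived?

2

Round 1 — (1), (2), (6), derive blue(node2), ready(obj3), flies(obj3).
Round 2 — (4), derive approved(obj3).
approved(obj3) first appears in round 2.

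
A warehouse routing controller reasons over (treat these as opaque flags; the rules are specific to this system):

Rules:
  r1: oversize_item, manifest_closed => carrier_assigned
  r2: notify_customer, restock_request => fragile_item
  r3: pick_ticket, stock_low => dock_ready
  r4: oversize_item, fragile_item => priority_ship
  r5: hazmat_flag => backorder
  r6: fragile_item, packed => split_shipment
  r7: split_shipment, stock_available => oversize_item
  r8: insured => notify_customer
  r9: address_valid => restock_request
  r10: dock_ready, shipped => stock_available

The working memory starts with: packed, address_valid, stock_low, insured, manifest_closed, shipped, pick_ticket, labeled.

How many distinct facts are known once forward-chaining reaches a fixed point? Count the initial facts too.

17

Round 1 fires r3, r8, r9, giving dock_ready, notify_customer, restock_request.
Round 2 fires r2, r10, giving fragile_item, stock_available.
Round 3 fires r6, giving split_shipment.
Round 4 fires r7, giving oversize_item.
Round 5 fires r1, r4, giving carrier_assigned, priority_ship.
Closure: {address_valid, carrier_assigned, dock_ready, fragile_item, insured, labeled, manifest_closed, notify_customer, oversize_item, packed, pick_ticket, priority_ship, restock_request, shipped, split_shipment, stock_available, stock_low} — 17 facts.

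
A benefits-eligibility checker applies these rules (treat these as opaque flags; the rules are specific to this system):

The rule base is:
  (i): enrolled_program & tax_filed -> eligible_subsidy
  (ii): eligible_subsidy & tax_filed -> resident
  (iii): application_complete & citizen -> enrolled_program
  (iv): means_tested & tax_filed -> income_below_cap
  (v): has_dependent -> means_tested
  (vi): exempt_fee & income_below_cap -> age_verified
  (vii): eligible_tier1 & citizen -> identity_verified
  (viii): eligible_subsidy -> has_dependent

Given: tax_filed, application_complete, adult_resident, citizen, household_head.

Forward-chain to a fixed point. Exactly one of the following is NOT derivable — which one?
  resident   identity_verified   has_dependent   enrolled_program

Round 1 — (iii), derive enrolled_program.
Round 2 — (i), derive eligible_subsidy.
Round 3 — (ii), (viii), derive resident, has_dependent.
Round 4 — (v), derive means_tested.
Round 5 — (iv), derive income_below_cap.
Derived: enrolled_program (round 1), has_dependent (round 3), resident (round 3). identity_verified never appears in any round.

identity_verified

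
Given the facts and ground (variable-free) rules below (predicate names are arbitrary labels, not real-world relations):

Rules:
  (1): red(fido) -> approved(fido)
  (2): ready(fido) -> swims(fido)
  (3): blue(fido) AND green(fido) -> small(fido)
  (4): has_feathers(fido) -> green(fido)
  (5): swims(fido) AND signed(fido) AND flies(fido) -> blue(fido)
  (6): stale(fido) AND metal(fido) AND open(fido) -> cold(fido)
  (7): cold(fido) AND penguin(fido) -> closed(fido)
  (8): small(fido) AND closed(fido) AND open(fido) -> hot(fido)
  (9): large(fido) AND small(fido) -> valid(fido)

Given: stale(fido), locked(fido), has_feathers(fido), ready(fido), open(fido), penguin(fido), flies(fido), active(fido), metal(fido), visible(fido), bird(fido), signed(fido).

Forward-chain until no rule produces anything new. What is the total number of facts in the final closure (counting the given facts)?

19

Round 1: (2) [ready(fido) -> swims(fido)]; (4) [has_feathers(fido) -> green(fido)]; (6) [stale(fido) AND metal(fido) AND open(fido) -> cold(fido)]. New: swims(fido), green(fido), cold(fido).
Round 2: (5) [swims(fido) AND signed(fido) AND flies(fido) -> blue(fido)]; (7) [cold(fido) AND penguin(fido) -> closed(fido)]. New: blue(fido), closed(fido).
Round 3: (3) [blue(fido) AND green(fido) -> small(fido)]. New: small(fido).
Round 4: (8) [small(fido) AND closed(fido) AND open(fido) -> hot(fido)]. New: hot(fido).
Closure: {active(fido), bird(fido), blue(fido), closed(fido), cold(fido), flies(fido), green(fido), has_feathers(fido), hot(fido), locked(fido), metal(fido), open(fido), penguin(fido), ready(fido), signed(fido), small(fido), stale(fido), swims(fido), visible(fido)} — 19 facts.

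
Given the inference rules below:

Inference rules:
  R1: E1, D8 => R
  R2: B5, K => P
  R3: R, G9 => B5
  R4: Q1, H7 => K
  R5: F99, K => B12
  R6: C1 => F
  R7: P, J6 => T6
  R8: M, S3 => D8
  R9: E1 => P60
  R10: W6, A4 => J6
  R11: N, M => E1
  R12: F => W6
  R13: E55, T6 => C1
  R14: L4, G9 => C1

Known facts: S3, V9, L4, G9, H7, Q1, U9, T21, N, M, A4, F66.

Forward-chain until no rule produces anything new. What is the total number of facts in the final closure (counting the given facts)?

24

Round 1 — R4, R8, R11, R14, derive K, D8, E1, C1.
Round 2 — R1, R6, R9, derive R, F, P60.
Round 3 — R3, R12, derive B5, W6.
Round 4 — R2, R10, derive P, J6.
Round 5 — R7, derive T6.
Closure: {A4, B5, C1, D8, E1, F, F66, G9, H7, J6, K, L4, M, N, P, P60, Q1, R, S3, T21, T6, U9, V9, W6} — 24 facts.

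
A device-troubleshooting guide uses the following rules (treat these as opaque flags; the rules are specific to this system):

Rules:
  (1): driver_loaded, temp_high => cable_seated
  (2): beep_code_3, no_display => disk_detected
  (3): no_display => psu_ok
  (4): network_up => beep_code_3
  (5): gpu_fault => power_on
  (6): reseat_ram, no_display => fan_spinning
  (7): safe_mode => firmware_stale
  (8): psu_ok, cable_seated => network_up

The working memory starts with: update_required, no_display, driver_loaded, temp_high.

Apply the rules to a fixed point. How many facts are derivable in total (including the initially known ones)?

9

Round 1 fires (1), (3), giving cable_seated, psu_ok.
Round 2 fires (8), giving network_up.
Round 3 fires (4), giving beep_code_3.
Round 4 fires (2), giving disk_detected.
Closure: {beep_code_3, cable_seated, disk_detected, driver_loaded, network_up, no_display, psu_ok, temp_high, update_required} — 9 facts.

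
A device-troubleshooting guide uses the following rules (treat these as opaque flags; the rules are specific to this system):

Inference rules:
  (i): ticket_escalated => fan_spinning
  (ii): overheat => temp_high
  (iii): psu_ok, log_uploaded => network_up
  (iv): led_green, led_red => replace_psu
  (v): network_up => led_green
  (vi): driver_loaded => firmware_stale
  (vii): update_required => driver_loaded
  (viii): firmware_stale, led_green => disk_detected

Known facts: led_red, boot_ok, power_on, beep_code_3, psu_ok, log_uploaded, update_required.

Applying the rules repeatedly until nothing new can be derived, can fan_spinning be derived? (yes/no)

no

Round 1: (iii) [psu_ok, log_uploaded => network_up]; (vii) [update_required => driver_loaded]. Adds network_up, driver_loaded.
Round 2: (v) [network_up => led_green]; (vi) [driver_loaded => firmware_stale]. Adds led_green, firmware_stale.
Round 3: (iv) [led_green, led_red => replace_psu]; (viii) [firmware_stale, led_green => disk_detected]. Adds replace_psu, disk_detected.
Fixed point reached. fan_spinning is concluded only by (i); (i) needs ticket_escalated (never derived).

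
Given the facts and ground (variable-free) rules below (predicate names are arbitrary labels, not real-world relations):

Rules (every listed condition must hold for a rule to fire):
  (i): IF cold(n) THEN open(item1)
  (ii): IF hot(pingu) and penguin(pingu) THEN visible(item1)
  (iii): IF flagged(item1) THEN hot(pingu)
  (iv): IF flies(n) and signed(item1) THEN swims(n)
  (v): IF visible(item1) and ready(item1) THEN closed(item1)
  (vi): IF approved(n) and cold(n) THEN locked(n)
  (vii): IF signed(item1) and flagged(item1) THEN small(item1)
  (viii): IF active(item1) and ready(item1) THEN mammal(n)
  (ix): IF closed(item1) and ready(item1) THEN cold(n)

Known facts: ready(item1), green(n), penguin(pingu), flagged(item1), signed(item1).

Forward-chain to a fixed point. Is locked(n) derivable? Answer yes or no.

no

[1] (iii) [IF flagged(item1) THEN hot(pingu)]; (vii) [IF signed(item1) and flagged(item1) THEN small(item1)]. ⇒ new: hot(pingu), small(item1).
[2] (ii) [IF hot(pingu) and penguin(pingu) THEN visible(item1)]. ⇒ new: visible(item1).
[3] (v) [IF visible(item1) and ready(item1) THEN closed(item1)]. ⇒ new: closed(item1).
[4] (ix) [IF closed(item1) and ready(item1) THEN cold(n)]. ⇒ new: cold(n).
[5] (i) [IF cold(n) THEN open(item1)]. ⇒ new: open(item1).
Fixed point reached. locked(n) is concluded only by (vi); (vi) needs approved(n) (never derived).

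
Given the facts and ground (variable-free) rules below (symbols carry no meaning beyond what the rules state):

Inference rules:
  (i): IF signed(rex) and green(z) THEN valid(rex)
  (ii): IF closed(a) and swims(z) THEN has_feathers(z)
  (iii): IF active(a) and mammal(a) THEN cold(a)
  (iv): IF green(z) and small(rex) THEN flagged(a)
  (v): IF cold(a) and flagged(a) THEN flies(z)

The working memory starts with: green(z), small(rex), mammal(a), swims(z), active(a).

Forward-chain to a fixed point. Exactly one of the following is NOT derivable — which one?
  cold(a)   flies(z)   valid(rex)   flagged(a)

valid(rex)

Round 1 — (iii), (iv), derive cold(a), flagged(a).
Round 2 — (v), derive flies(z).
Derived: flagged(a) (round 1), cold(a) (round 1), flies(z) (round 2). valid(rex) never appears in any round.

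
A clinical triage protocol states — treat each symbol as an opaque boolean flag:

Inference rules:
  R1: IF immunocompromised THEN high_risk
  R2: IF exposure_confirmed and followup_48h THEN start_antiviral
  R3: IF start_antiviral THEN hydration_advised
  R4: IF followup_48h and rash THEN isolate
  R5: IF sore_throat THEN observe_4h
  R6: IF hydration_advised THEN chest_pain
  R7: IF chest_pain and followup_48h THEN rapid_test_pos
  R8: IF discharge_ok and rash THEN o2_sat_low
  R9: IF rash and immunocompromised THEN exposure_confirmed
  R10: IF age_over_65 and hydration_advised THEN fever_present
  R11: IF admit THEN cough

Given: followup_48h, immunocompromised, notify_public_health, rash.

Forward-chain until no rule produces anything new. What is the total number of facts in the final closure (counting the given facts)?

Round 1 — R1, R4, R9, derive high_risk, isolate, exposure_confirmed.
Round 2 — R2, derive start_antiviral.
Round 3 — R3, derive hydration_advised.
Round 4 — R6, derive chest_pain.
Round 5 — R7, derive rapid_test_pos.
Closure: {chest_pain, exposure_confirmed, followup_48h, high_risk, hydration_advised, immunocompromised, isolate, notify_public_health, rapid_test_pos, rash, start_antiviral} — 11 facts.

11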